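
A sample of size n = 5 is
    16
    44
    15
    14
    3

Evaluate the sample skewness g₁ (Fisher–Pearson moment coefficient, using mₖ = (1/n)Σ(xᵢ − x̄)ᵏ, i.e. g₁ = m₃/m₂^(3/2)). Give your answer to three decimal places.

x̄ = (16 + 44 + 15 + 14 + 3) / 5 = 18.4000
deviations (xᵢ − x̄): -2.4000, 25.6000, -3.4000, -4.4000, -15.4000
Σ(xᵢ − x̄)² = 929.2000 ⇒ m₂ = 929.2000/5 = 185.84000
Σ(xᵢ − x̄)³ = 12986.6400 ⇒ m₃ = 12986.6400/5 = 2597.32800
m₂^(3/2) = 185.84000^(1.5) = 2533.42934
g₁ = m₃ / m₂^(3/2) = 2597.32800 / 2533.42934 ≈ 1.025

1.025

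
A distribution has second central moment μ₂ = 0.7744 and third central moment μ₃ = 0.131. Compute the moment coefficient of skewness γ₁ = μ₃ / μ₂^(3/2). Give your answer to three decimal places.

σ = √μ₂ = √0.7744 = 0.88000
σ³ = μ₂^(3/2) = 0.68147
γ₁ = μ₃/σ³ = 0.131 / 0.68147 ≈ 0.192

0.192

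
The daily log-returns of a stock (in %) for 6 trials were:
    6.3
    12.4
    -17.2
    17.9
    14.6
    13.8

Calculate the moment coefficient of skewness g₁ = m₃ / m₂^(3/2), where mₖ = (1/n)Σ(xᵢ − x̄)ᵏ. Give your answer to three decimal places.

-1.467

x̄ = (6.3 + 12.4 - 17.2 + 17.9 + 14.6 + 13.8) / 6 = 7.9667
deviations (xᵢ − x̄): -1.6667, 4.4333, -25.1667, 9.9333, 6.6333, 5.8333
Σ(xᵢ − x̄)² = 832.4933 ⇒ m₂ = 832.4933/6 = 138.74889
Σ(xᵢ − x̄)³ = -14386.5804 ⇒ m₃ = -14386.5804/6 = -2397.76341
m₂^(3/2) = 138.74889^(1.5) = 1634.34700
g₁ = m₃ / m₂^(3/2) = -2397.76341 / 1634.34700 ≈ -1.467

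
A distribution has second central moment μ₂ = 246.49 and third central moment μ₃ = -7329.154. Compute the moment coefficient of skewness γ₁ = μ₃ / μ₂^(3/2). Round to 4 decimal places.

-1.8939

σ = √μ₂ = √246.49 = 15.70000
σ³ = μ₂^(3/2) = 3869.89300
γ₁ = μ₃/σ³ = -7329.154 / 3869.89300 ≈ -1.8939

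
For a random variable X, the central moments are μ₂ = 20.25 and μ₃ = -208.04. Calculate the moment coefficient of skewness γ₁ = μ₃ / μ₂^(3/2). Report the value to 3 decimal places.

σ = √μ₂ = √20.25 = 4.50000
σ³ = μ₂^(3/2) = 91.12500
γ₁ = μ₃/σ³ = -208.04 / 91.12500 ≈ -2.283

-2.283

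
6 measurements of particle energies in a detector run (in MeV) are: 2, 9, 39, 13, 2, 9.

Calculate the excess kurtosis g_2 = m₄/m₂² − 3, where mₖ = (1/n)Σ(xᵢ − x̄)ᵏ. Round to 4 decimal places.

x̄ = 12.3333
Σ(xᵢ − x̄)² = 947.3333 ⇒ m₂ = 157.88889
Σ(xᵢ − x̄)⁴ = 528729.1111 ⇒ m₄ = 88121.51852
m₂² = 24928.90123
g_2 = m₄/m₂² − 3 = 3.53491 − 3 ≈ 0.5349

0.5349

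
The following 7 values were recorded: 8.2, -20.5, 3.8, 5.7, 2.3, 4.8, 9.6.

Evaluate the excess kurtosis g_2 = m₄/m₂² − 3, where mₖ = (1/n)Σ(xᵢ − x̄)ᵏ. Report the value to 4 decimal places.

x̄ = 1.9857
Σ(xᵢ − x̄)² = 627.3086 ⇒ m₂ = 89.61551
Σ(xᵢ − x̄)⁴ = 260755.3631 ⇒ m₄ = 37250.76616
m₂² = 8030.93967
g_2 = m₄/m₂² − 3 = 4.63841 − 3 ≈ 1.6384

1.6384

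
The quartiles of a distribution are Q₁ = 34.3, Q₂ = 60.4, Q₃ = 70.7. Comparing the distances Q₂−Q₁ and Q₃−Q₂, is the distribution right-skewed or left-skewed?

Q₂ − Q₁ = 26.1;  Q₃ − Q₂ = 10.3
Q₂ − Q₁ > Q₃ − Q₂ ⇒ the lower half is more spread out ⇒ left-skewed.

left-skewed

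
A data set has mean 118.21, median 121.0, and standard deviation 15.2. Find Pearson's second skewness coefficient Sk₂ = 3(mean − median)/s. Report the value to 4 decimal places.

-0.5507

Sk₂ = 3(118.21 − 121.0) / 15.2 = 3 × -2.7900 / 15.2
    = -8.3700 / 15.2 ≈ -0.5507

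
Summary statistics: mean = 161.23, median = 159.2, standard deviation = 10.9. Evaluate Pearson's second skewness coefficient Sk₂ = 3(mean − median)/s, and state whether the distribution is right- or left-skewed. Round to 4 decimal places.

Sk₂ = 3(161.23 − 159.2) / 10.9 = 3 × 2.0300 / 10.9
    = 6.0900 / 10.9 ≈ 0.5587
Sk₂ > 0 ⇒ mean > median ⇒ right-skewed (positive skew).

0.5587, right-skewed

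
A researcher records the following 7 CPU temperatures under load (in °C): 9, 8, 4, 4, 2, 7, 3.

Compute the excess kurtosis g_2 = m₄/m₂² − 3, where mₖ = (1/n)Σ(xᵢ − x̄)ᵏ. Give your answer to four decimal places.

x̄ = 5.2857
Σ(xᵢ − x̄)² = 43.4286 ⇒ m₂ = 6.20408
Σ(xᵢ − x̄)⁴ = 402.5539 ⇒ m₄ = 57.50771
m₂² = 38.49063
g_2 = m₄/m₂² − 3 = 1.49407 − 3 ≈ -1.5059

-1.5059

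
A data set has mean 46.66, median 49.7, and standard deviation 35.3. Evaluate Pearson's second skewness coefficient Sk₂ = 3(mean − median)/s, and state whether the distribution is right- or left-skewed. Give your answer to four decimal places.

Sk₂ = 3(46.66 − 49.7) / 35.3 = 3 × -3.0400 / 35.3
    = -9.1200 / 35.3 ≈ -0.2584
Sk₂ < 0 ⇒ mean < median ⇒ left-skewed (negative skew).

-0.2584, left-skewed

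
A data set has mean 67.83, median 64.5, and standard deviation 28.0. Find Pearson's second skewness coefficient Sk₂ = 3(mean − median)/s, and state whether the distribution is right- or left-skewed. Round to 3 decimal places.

Sk₂ = 3(67.83 − 64.5) / 28.0 = 3 × 3.3300 / 28.0
    = 9.9900 / 28.0 ≈ 0.357
Sk₂ > 0 ⇒ mean > median ⇒ right-skewed (positive skew).

0.357, right-skewed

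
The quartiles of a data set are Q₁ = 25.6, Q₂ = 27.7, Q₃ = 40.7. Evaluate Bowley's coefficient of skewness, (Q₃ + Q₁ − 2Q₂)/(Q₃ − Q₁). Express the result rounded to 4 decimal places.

numerator: Q₃ + Q₁ − 2Q₂ = 40.7 + 25.6 − 2×27.7 = 10.9000
denominator: Q₃ − Q₁ = 40.7 − 25.6 = 15.1000
Bowley skewness = 10.9000 / 15.1000 ≈ 0.7219

0.7219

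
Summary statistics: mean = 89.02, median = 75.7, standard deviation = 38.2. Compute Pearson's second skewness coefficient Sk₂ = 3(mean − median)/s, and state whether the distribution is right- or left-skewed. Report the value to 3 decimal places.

Sk₂ = 3(89.02 − 75.7) / 38.2 = 3 × 13.3200 / 38.2
    = 39.9600 / 38.2 ≈ 1.046
Sk₂ > 0 ⇒ mean > median ⇒ right-skewed (positive skew).

1.046, right-skewed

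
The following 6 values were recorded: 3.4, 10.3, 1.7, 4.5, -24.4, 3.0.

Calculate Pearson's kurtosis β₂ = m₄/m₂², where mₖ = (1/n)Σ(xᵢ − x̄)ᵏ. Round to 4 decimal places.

3.8221

x̄ = -0.2500
Σ(xᵢ − x̄)² = 744.7750 ⇒ m₂ = 124.12917
Σ(xᵢ − x̄)⁴ = 353349.3118 ⇒ m₄ = 58891.55197
m₂² = 15408.05002
β₂ = m₄/m₂² = 58891.55197 / 15408.05002 ≈ 3.8221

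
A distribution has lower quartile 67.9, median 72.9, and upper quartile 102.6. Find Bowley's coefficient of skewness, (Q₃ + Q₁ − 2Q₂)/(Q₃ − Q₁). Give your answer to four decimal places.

numerator: Q₃ + Q₁ − 2Q₂ = 102.6 + 67.9 − 2×72.9 = 24.7000
denominator: Q₃ − Q₁ = 102.6 − 67.9 = 34.7000
Bowley skewness = 24.7000 / 34.7000 ≈ 0.7118

0.7118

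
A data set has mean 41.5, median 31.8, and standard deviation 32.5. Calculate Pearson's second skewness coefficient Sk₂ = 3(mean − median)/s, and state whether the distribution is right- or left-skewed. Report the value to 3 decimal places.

Sk₂ = 3(41.5 − 31.8) / 32.5 = 3 × 9.7000 / 32.5
    = 29.1000 / 32.5 ≈ 0.895
Sk₂ > 0 ⇒ mean > median ⇒ right-skewed (positive skew).

0.895, right-skewed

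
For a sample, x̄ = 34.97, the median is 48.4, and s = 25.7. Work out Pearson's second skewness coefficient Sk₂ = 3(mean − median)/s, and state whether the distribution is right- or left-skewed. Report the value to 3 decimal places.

Sk₂ = 3(34.97 − 48.4) / 25.7 = 3 × -13.4300 / 25.7
    = -40.2900 / 25.7 ≈ -1.568
Sk₂ < 0 ⇒ mean < median ⇒ left-skewed (negative skew).

-1.568, left-skewed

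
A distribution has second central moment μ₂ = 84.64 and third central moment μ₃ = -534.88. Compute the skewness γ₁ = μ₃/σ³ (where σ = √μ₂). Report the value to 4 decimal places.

σ = √μ₂ = √84.64 = 9.20000
σ³ = μ₂^(3/2) = 778.68800
γ₁ = μ₃/σ³ = -534.88 / 778.68800 ≈ -0.6869

-0.6869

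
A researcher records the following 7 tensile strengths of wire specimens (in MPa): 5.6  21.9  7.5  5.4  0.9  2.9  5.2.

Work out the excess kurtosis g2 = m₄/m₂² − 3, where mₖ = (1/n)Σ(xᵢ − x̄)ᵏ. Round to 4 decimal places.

1.3646

x̄ = 7.0571
Σ(xᵢ − x̄)² = 284.0171 ⇒ m₂ = 40.57388
Σ(xᵢ − x̄)⁴ = 50296.5202 ⇒ m₄ = 7185.21718
m₂² = 1646.23954
g2 = m₄/m₂² − 3 = 4.36462 − 3 ≈ 1.3646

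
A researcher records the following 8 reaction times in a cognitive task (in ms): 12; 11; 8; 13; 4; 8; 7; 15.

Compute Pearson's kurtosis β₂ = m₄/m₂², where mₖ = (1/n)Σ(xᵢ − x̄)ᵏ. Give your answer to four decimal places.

x̄ = 9.7500
Σ(xᵢ − x̄)² = 91.5000 ⇒ m₂ = 11.43750
Σ(xᵢ − x̄)⁴ = 2068.4063 ⇒ m₄ = 258.55078
m₂² = 130.81641
β₂ = m₄/m₂² = 258.55078 / 130.81641 ≈ 1.9764

1.9764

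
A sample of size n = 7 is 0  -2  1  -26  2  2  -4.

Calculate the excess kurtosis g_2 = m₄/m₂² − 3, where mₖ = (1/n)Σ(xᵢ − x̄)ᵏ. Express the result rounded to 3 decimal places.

1.722

x̄ = -3.8571
Σ(xᵢ − x̄)² = 600.8571 ⇒ m₂ = 85.83673
Σ(xᵢ − x̄)⁴ = 243543.7259 ⇒ m₄ = 34791.96085
m₂² = 7367.94502
g_2 = m₄/m₂² − 3 = 4.72207 − 3 ≈ 1.722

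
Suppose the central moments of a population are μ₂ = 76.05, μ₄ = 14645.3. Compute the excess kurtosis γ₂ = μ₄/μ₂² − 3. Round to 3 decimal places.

-0.468

μ₂² = 76.05² = 5783.60250
μ₄/μ₂² = 14645.3 / 5783.60250 = 2.53221
γ₂ = 2.53221 − 3 ≈ -0.468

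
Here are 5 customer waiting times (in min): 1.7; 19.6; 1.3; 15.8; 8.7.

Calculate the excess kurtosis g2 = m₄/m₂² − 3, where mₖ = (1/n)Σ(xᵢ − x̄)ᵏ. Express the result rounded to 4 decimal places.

-1.6119

x̄ = 9.4200
Σ(xᵢ − x̄)² = 270.3880 ⇒ m₂ = 54.07760
Σ(xᵢ − x̄)⁴ = 20296.1056 ⇒ m₄ = 4059.22113
m₂² = 2924.38682
g2 = m₄/m₂² − 3 = 1.38806 − 3 ≈ -1.6119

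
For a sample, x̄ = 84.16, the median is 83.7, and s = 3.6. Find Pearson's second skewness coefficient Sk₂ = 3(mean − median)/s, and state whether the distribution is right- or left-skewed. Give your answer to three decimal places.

Sk₂ = 3(84.16 − 83.7) / 3.6 = 3 × 0.4600 / 3.6
    = 1.3800 / 3.6 ≈ 0.383
Sk₂ > 0 ⇒ mean > median ⇒ right-skewed (positive skew).

0.383, right-skewed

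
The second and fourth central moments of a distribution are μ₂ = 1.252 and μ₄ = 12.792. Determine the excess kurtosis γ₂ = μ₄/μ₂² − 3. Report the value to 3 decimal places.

μ₂² = 1.252² = 1.56750
μ₄/μ₂² = 12.792 / 1.56750 = 8.16074
γ₂ = 8.16074 − 3 ≈ 5.161

5.161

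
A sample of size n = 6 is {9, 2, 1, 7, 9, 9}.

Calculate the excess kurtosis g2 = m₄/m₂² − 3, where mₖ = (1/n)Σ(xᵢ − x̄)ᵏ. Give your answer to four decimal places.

-1.4705

x̄ = 6.1667
Σ(xᵢ − x̄)² = 68.8333 ⇒ m₂ = 11.47222
Σ(xᵢ − x̄)⁴ = 1207.8194 ⇒ m₄ = 201.30324
m₂² = 131.61188
g2 = m₄/m₂² − 3 = 1.52952 − 3 ≈ -1.4705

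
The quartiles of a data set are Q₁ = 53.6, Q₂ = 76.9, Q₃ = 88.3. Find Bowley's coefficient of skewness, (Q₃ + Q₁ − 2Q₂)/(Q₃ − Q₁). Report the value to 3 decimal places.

-0.343

numerator: Q₃ + Q₁ − 2Q₂ = 88.3 + 53.6 − 2×76.9 = -11.9000
denominator: Q₃ − Q₁ = 88.3 − 53.6 = 34.7000
Bowley skewness = -11.9000 / 34.7000 ≈ -0.343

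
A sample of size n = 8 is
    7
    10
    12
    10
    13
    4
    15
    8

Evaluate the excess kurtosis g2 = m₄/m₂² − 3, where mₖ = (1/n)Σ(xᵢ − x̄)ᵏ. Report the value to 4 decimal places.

-0.7977

x̄ = 9.8750
Σ(xᵢ − x̄)² = 86.8750 ⇒ m₂ = 10.85938
Σ(xᵢ − x̄)⁴ = 2077.6504 ⇒ m₄ = 259.70630
m₂² = 117.92603
g2 = m₄/m₂² − 3 = 2.20228 − 3 ≈ -0.7977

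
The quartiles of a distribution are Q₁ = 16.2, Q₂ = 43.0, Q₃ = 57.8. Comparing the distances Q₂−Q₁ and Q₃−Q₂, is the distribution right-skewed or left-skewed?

left-skewed

Q₂ − Q₁ = 26.8;  Q₃ − Q₂ = 14.8
Q₂ − Q₁ > Q₃ − Q₂ ⇒ the lower half is more spread out ⇒ left-skewed.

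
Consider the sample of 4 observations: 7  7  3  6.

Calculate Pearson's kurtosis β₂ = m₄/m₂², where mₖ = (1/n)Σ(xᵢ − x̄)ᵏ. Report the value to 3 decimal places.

x̄ = 5.7500
Σ(xᵢ − x̄)² = 10.7500 ⇒ m₂ = 2.68750
Σ(xᵢ − x̄)⁴ = 62.0781 ⇒ m₄ = 15.51953
m₂² = 7.22266
β₂ = m₄/m₂² = 15.51953 / 7.22266 ≈ 2.149

2.149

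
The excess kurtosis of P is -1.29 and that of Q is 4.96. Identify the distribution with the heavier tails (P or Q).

Higher excess kurtosis ⇒ heavier tails relative to the normal distribution.
-1.29 vs 4.96: the larger is 4.96, so Q has heavier tails. (Q is leptokurtic — heavier-than-normal tails; the other is platykurtic.)

Q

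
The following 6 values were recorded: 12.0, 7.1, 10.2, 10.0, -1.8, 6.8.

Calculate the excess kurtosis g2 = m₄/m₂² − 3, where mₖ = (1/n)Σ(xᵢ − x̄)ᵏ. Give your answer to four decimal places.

x̄ = 7.3833
Σ(xᵢ − x̄)² = 120.8483 ⇒ m₂ = 20.14139
Σ(xᵢ − x̄)⁴ = 7676.3730 ⇒ m₄ = 1279.39551
m₂² = 405.67555
g2 = m₄/m₂² − 3 = 3.15374 − 3 ≈ 0.1537

0.1537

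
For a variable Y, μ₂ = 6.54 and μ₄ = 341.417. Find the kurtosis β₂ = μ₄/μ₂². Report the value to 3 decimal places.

7.982

μ₂² = 6.54² = 42.77160
μ₄/μ₂² = 341.417 / 42.77160 = 7.98233
β₂ ≈ 7.982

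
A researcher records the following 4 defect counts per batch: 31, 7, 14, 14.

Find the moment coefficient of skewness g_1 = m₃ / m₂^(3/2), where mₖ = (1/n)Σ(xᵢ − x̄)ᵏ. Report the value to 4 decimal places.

0.7801

x̄ = (31 + 7 + 14 + 14) / 4 = 16.5000
deviations (xᵢ − x̄): 14.5000, -9.5000, -2.5000, -2.5000
Σ(xᵢ − x̄)² = 313.0000 ⇒ m₂ = 313.0000/4 = 78.25000
Σ(xᵢ − x̄)³ = 2160.0000 ⇒ m₃ = 2160.0000/4 = 540.00000
m₂^(3/2) = 78.25000^(1.5) = 692.19191
g_1 = m₃ / m₂^(3/2) = 540.00000 / 692.19191 ≈ 0.7801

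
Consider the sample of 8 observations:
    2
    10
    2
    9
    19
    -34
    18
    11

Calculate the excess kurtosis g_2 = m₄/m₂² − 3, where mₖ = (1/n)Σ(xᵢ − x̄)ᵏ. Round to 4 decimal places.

x̄ = 4.6250
Σ(xᵢ − x̄)² = 1979.8750 ⇒ m₂ = 247.48438
Σ(xᵢ − x̄)⁴ = 2303387.4941 ⇒ m₄ = 287923.43677
m₂² = 61248.51587
g_2 = m₄/m₂² − 3 = 4.70090 − 3 ≈ 1.7009

1.7009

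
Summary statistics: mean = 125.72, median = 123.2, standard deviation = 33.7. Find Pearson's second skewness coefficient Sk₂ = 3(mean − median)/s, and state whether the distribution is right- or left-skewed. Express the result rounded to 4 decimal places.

0.2243, right-skewed

Sk₂ = 3(125.72 − 123.2) / 33.7 = 3 × 2.5200 / 33.7
    = 7.5600 / 33.7 ≈ 0.2243
Sk₂ > 0 ⇒ mean > median ⇒ right-skewed (positive skew).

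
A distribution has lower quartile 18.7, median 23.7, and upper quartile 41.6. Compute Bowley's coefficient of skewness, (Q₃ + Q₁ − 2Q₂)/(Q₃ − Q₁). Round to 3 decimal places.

0.563

numerator: Q₃ + Q₁ − 2Q₂ = 41.6 + 18.7 − 2×23.7 = 12.9000
denominator: Q₃ − Q₁ = 41.6 − 18.7 = 22.9000
Bowley skewness = 12.9000 / 22.9000 ≈ 0.563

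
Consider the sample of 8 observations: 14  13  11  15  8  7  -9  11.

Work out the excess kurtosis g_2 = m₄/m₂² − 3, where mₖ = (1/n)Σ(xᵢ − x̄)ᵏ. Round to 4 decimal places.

1.7695

x̄ = 8.7500
Σ(xᵢ − x̄)² = 413.5000 ⇒ m₂ = 51.68750
Σ(xᵢ − x̄)⁴ = 101937.1563 ⇒ m₄ = 12742.14453
m₂² = 2671.59766
g_2 = m₄/m₂² − 3 = 4.76948 − 3 ≈ 1.7695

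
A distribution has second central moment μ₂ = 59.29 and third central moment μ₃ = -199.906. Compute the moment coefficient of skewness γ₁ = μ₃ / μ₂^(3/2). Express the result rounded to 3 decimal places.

σ = √μ₂ = √59.29 = 7.70000
σ³ = μ₂^(3/2) = 456.53300
γ₁ = μ₃/σ³ = -199.906 / 456.53300 ≈ -0.438

-0.438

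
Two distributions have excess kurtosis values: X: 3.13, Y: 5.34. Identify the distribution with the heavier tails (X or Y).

Y

Higher excess kurtosis ⇒ heavier tails relative to the normal distribution.
3.13 vs 5.34: the larger is 5.34, so Y has heavier tails.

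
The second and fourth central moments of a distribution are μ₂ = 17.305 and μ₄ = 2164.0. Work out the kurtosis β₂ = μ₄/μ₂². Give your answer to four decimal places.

μ₂² = 17.305² = 299.46303
μ₄/μ₂² = 2164.0 / 299.46303 = 7.22627
β₂ ≈ 7.2263

7.2263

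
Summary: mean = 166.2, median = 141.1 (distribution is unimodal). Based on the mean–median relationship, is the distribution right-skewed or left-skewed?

right-skewed

mean − median = 166.2 − 141.1 = 25.1
mean > median ⇒ the longer tail is on the right ⇒ right-skewed (positively skewed).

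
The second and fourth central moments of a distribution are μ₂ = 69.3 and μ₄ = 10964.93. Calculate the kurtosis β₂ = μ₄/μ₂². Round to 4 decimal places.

2.2832

μ₂² = 69.3² = 4802.49000
μ₄/μ₂² = 10964.93 / 4802.49000 = 2.28318
β₂ ≈ 2.2832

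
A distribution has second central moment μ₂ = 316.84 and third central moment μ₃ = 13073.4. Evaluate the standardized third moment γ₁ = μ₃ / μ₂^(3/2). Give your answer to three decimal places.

σ = √μ₂ = √316.84 = 17.80000
σ³ = μ₂^(3/2) = 5639.75200
γ₁ = μ₃/σ³ = 13073.4 / 5639.75200 ≈ 2.318

2.318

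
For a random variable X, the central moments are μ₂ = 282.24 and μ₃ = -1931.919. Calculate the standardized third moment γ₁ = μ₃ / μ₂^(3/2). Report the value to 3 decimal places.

-0.407

σ = √μ₂ = √282.24 = 16.80000
σ³ = μ₂^(3/2) = 4741.63200
γ₁ = μ₃/σ³ = -1931.919 / 4741.63200 ≈ -0.407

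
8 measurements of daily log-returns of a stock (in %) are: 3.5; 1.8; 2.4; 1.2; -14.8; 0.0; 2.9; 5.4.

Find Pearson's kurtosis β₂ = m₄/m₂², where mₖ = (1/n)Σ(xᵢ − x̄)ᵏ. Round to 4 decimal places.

x̄ = 0.3000
Σ(xᵢ − x̄)² = 278.5800 ⇒ m₂ = 34.82250
Σ(xᵢ − x̄)⁴ = 52840.8102 ⇒ m₄ = 6605.10128
m₂² = 1212.60651
β₂ = m₄/m₂² = 6605.10128 / 1212.60651 ≈ 5.4470

5.4470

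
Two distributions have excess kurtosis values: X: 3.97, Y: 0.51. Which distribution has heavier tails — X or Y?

Higher excess kurtosis ⇒ heavier tails relative to the normal distribution.
3.97 vs 0.51: the larger is 3.97, so X has heavier tails.

X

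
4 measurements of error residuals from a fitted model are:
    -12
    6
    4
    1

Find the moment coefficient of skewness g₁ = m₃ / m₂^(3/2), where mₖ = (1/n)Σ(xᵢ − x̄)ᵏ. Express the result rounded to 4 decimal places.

x̄ = (-12 + 6 + 4 + 1) / 4 = -0.2500
deviations (xᵢ − x̄): -11.7500, 6.2500, 4.2500, 1.2500
Σ(xᵢ − x̄)² = 196.7500 ⇒ m₂ = 196.7500/4 = 49.18750
Σ(xᵢ − x̄)³ = -1299.3750 ⇒ m₃ = -1299.3750/4 = -324.84375
m₂^(3/2) = 49.18750^(1.5) = 344.97063
g₁ = m₃ / m₂^(3/2) = -324.84375 / 344.97063 ≈ -0.9417

-0.9417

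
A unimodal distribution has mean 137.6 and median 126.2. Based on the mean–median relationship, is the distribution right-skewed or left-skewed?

right-skewed

mean − median = 137.6 − 126.2 = 11.4
mean > median ⇒ the longer tail is on the right ⇒ right-skewed (positively skewed).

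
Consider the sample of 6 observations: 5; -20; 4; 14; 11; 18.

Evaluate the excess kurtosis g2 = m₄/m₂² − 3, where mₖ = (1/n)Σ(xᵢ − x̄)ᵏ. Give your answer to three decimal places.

x̄ = 5.3333
Σ(xᵢ − x̄)² = 911.3333 ⇒ m₂ = 151.88889
Σ(xᵢ − x̄)⁴ = 444297.1111 ⇒ m₄ = 74049.51852
m₂² = 23070.23457
g2 = m₄/m₂² − 3 = 3.20974 − 3 ≈ 0.210

0.210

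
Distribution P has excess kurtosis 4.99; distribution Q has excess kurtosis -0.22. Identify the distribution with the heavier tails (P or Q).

P

Higher excess kurtosis ⇒ heavier tails relative to the normal distribution.
4.99 vs -0.22: the larger is 4.99, so P has heavier tails. (P is leptokurtic — heavier-than-normal tails; the other is platykurtic.)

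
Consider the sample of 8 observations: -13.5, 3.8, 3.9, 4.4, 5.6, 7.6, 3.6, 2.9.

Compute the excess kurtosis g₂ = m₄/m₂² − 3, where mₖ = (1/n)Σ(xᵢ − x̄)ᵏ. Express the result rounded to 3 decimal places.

2.611

x̄ = 2.2875
Σ(xᵢ − x̄)² = 299.8887 ⇒ m₂ = 37.48609
Σ(xᵢ − x̄)⁴ = 63075.0832 ⇒ m₄ = 7884.38540
m₂² = 1405.20722
g₂ = m₄/m₂² − 3 = 5.61083 − 3 ≈ 2.611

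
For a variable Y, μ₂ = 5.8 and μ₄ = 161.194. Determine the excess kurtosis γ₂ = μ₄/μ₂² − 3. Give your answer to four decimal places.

1.7917

μ₂² = 5.8² = 33.64000
μ₄/μ₂² = 161.194 / 33.64000 = 4.79174
γ₂ = 4.79174 − 3 ≈ 1.7917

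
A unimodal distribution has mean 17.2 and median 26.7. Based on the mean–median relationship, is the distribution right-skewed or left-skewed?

left-skewed

mean − median = 17.2 − 26.7 = -9.5
mean < median ⇒ the longer tail is on the left ⇒ left-skewed (negatively skewed).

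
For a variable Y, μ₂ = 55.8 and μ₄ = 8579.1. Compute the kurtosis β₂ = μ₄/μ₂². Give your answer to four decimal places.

2.7553

μ₂² = 55.8² = 3113.64000
μ₄/μ₂² = 8579.1 / 3113.64000 = 2.75533
β₂ ≈ 2.7553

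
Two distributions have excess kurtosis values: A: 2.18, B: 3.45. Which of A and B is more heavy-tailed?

Higher excess kurtosis ⇒ heavier tails relative to the normal distribution.
2.18 vs 3.45: the larger is 3.45, so B has heavier tails.

B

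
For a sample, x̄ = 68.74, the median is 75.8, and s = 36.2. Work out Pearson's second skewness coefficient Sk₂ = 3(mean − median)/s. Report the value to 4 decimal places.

Sk₂ = 3(68.74 − 75.8) / 36.2 = 3 × -7.0600 / 36.2
    = -21.1800 / 36.2 ≈ -0.5851

-0.5851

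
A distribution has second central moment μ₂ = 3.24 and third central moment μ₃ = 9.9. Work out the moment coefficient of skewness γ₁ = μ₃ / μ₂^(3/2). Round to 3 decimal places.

1.698

σ = √μ₂ = √3.24 = 1.80000
σ³ = μ₂^(3/2) = 5.83200
γ₁ = μ₃/σ³ = 9.9 / 5.83200 ≈ 1.698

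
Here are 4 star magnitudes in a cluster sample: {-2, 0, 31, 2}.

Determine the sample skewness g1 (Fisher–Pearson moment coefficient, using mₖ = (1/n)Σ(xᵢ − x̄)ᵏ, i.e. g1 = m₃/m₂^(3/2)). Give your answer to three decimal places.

x̄ = (-2 + 0 + 31 + 2) / 4 = 7.7500
deviations (xᵢ − x̄): -9.7500, -7.7500, 23.2500, -5.7500
Σ(xᵢ − x̄)² = 728.7500 ⇒ m₂ = 728.7500/4 = 182.18750
Σ(xᵢ − x̄)³ = 10985.6250 ⇒ m₃ = 10985.6250/4 = 2746.40625
m₂^(3/2) = 182.18750^(1.5) = 2459.10948
g1 = m₃ / m₂^(3/2) = 2746.40625 / 2459.10948 ≈ 1.117

1.117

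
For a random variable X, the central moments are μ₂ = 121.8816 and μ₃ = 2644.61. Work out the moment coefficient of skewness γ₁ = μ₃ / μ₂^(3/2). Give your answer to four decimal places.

σ = √μ₂ = √121.8816 = 11.04000
σ³ = μ₂^(3/2) = 1345.57286
γ₁ = μ₃/σ³ = 2644.61 / 1345.57286 ≈ 1.9654

1.9654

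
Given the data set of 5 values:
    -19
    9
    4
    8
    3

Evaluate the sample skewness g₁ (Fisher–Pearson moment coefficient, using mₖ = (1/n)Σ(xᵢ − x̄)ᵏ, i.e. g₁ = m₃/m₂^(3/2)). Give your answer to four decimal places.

-1.3179

x̄ = (-19 + 9 + 4 + 8 + 3) / 5 = 1.0000
deviations (xᵢ − x̄): -20.0000, 8.0000, 3.0000, 7.0000, 2.0000
Σ(xᵢ − x̄)² = 526.0000 ⇒ m₂ = 526.0000/5 = 105.20000
Σ(xᵢ − x̄)³ = -7110.0000 ⇒ m₃ = -7110.0000/5 = -1422.00000
m₂^(3/2) = 105.20000^(1.5) = 1079.00538
g₁ = m₃ / m₂^(3/2) = -1422.00000 / 1079.00538 ≈ -1.3179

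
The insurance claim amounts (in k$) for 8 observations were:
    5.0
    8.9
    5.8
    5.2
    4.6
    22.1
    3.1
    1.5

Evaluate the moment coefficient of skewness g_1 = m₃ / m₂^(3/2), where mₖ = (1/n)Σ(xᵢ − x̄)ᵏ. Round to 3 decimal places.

1.803

x̄ = (5.0 + 8.9 + 5.8 + 5.2 + 4.6 + 22.1 + 3.1 + 1.5) / 8 = 7.0250
deviations (xᵢ − x̄): -2.0250, 1.8750, -1.2250, -1.8250, -2.4250, 15.0750, -3.9250, -5.5250
Σ(xᵢ − x̄)² = 291.5150 ⇒ m₂ = 291.5150/8 = 36.43938
Σ(xᵢ − x̄)³ = 3172.8683 ⇒ m₃ = 3172.8683/8 = 396.60853
m₂^(3/2) = 36.43938^(1.5) = 219.96642
g_1 = m₃ / m₂^(3/2) = 396.60853 / 219.96642 ≈ 1.803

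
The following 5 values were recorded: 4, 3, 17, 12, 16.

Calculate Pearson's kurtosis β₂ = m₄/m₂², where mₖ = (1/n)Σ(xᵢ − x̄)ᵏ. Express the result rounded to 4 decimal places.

x̄ = 10.4000
Σ(xᵢ − x̄)² = 173.2000 ⇒ m₂ = 34.64000
Σ(xᵢ − x̄)⁴ = 7563.8560 ⇒ m₄ = 1512.77120
m₂² = 1199.92960
β₂ = m₄/m₂² = 1512.77120 / 1199.92960 ≈ 1.2607

1.2607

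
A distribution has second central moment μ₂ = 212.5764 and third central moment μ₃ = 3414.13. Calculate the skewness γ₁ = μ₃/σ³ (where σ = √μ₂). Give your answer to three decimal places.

σ = √μ₂ = √212.5764 = 14.58000
σ³ = μ₂^(3/2) = 3099.36391
γ₁ = μ₃/σ³ = 3414.13 / 3099.36391 ≈ 1.102

1.102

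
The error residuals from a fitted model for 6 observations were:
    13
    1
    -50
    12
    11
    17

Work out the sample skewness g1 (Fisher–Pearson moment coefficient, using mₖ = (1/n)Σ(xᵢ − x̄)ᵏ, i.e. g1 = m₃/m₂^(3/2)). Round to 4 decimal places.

-1.6248

x̄ = (13 + 1 - 50 + 12 + 11 + 17) / 6 = 0.6667
deviations (xᵢ − x̄): 12.3333, 0.3333, -50.6667, 11.3333, 10.3333, 16.3333
Σ(xᵢ − x̄)² = 3221.3333 ⇒ m₂ = 3221.3333/6 = 536.88889
Σ(xᵢ − x̄)³ = -121274.4444 ⇒ m₃ = -121274.4444/6 = -20212.40741
m₂^(3/2) = 536.88889^(1.5) = 12440.17885
g1 = m₃ / m₂^(3/2) = -20212.40741 / 12440.17885 ≈ -1.6248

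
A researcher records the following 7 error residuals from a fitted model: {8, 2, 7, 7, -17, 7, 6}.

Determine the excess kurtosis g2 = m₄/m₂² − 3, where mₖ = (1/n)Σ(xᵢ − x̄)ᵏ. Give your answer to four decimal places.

x̄ = 2.8571
Σ(xᵢ − x̄)² = 482.8571 ⇒ m₂ = 68.97959
Σ(xᵢ − x̄)⁴ = 157158.7055 ⇒ m₄ = 22451.24365
m₂² = 4758.18409
g2 = m₄/m₂² − 3 = 4.71845 − 3 ≈ 1.7184

1.7184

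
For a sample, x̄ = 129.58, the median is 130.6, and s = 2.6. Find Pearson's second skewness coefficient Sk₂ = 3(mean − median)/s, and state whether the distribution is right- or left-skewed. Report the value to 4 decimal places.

-1.1769, left-skewed

Sk₂ = 3(129.58 − 130.6) / 2.6 = 3 × -1.0200 / 2.6
    = -3.0600 / 2.6 ≈ -1.1769
Sk₂ < 0 ⇒ mean < median ⇒ left-skewed (negative skew).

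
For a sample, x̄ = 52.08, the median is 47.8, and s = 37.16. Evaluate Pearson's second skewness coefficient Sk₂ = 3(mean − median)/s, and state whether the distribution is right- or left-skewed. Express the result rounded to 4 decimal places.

Sk₂ = 3(52.08 − 47.8) / 37.16 = 3 × 4.2800 / 37.16
    = 12.8400 / 37.16 ≈ 0.3455
Sk₂ > 0 ⇒ mean > median ⇒ right-skewed (positive skew).

0.3455, right-skewed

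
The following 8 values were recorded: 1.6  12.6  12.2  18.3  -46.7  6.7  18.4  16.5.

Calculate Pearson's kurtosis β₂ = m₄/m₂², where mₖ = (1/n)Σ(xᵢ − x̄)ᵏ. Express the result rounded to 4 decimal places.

x̄ = 4.9500
Σ(xᵢ − x̄)² = 3285.6200 ⇒ m₂ = 410.70250
Σ(xᵢ − x̄)⁴ = 7205351.5609 ⇒ m₄ = 900668.94511
m₂² = 168676.54351
β₂ = m₄/m₂² = 900668.94511 / 168676.54351 ≈ 5.3396

5.3396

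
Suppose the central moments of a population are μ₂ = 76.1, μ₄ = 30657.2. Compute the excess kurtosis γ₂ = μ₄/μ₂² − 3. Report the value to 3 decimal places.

μ₂² = 76.1² = 5791.21000
μ₄/μ₂² = 30657.2 / 5791.21000 = 5.29375
γ₂ = 5.29375 − 3 ≈ 2.294

2.294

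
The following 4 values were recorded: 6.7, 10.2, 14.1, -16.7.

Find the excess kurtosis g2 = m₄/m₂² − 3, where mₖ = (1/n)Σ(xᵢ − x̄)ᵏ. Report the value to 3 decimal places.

x̄ = 3.5750
Σ(xᵢ − x̄)² = 575.5075 ⇒ m₂ = 143.87687
Σ(xᵢ − x̄)⁴ = 183276.1630 ⇒ m₄ = 45819.04074
m₂² = 20700.55516
g2 = m₄/m₂² − 3 = 2.21342 − 3 ≈ -0.787

-0.787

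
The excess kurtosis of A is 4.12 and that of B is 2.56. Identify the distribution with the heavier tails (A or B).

A

Higher excess kurtosis ⇒ heavier tails relative to the normal distribution.
4.12 vs 2.56: the larger is 4.12, so A has heavier tails.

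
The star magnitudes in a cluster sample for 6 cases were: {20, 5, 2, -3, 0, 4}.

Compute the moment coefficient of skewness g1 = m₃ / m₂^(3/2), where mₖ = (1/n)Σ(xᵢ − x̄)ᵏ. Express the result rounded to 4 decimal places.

1.2781

x̄ = (20 + 5 + 2 - 3 + 0 + 4) / 6 = 4.6667
deviations (xᵢ − x̄): 15.3333, 0.3333, -2.6667, -7.6667, -4.6667, -0.6667
Σ(xᵢ − x̄)² = 323.3333 ⇒ m₂ = 323.3333/6 = 53.88889
Σ(xᵢ − x̄)³ = 3033.5556 ⇒ m₃ = 3033.5556/6 = 505.59259
m₂^(3/2) = 53.88889^(1.5) = 395.59322
g1 = m₃ / m₂^(3/2) = 505.59259 / 395.59322 ≈ 1.2781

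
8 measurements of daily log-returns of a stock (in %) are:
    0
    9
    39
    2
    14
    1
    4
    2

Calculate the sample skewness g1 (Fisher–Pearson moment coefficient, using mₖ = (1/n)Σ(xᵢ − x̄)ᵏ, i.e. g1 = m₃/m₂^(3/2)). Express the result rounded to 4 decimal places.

1.7520

x̄ = (0 + 9 + 39 + 2 + 14 + 1 + 4 + 2) / 8 = 8.8750
deviations (xᵢ − x̄): -8.8750, 0.1250, 30.1250, -6.8750, 5.1250, -7.8750, -4.8750, -6.8750
Σ(xᵢ − x̄)² = 1192.8750 ⇒ m₂ = 1192.8750/8 = 149.10938
Σ(xᵢ − x̄)³ = 25520.3438 ⇒ m₃ = 25520.3438/8 = 3190.04297
m₂^(3/2) = 149.10938^(1.5) = 1820.77979
g1 = m₃ / m₂^(3/2) = 3190.04297 / 1820.77979 ≈ 1.7520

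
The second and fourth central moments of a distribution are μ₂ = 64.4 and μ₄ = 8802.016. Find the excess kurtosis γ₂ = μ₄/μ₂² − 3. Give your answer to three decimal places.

-0.878

μ₂² = 64.4² = 4147.36000
μ₄/μ₂² = 8802.016 / 4147.36000 = 2.12232
γ₂ = 2.12232 − 3 ≈ -0.878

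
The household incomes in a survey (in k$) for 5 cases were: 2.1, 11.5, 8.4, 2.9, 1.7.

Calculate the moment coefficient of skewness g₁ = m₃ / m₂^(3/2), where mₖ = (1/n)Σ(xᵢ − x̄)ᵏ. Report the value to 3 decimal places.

0.563

x̄ = (2.1 + 11.5 + 8.4 + 2.9 + 1.7) / 5 = 5.3200
deviations (xᵢ − x̄): -3.2200, 6.1800, 3.0800, -2.4200, -3.6200
Σ(xᵢ − x̄)² = 77.0080 ⇒ m₂ = 77.0080/5 = 15.40160
Σ(xᵢ − x̄)³ = 170.2505 ⇒ m₃ = 170.2505/5 = 34.05010
m₂^(3/2) = 15.40160^(1.5) = 60.44338
g₁ = m₃ / m₂^(3/2) = 34.05010 / 60.44338 ≈ 0.563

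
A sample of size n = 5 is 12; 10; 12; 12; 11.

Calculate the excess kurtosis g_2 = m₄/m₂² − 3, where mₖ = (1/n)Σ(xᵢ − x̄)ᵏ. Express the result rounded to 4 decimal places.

-0.9219

x̄ = 11.4000
Σ(xᵢ − x̄)² = 3.2000 ⇒ m₂ = 0.64000
Σ(xᵢ − x̄)⁴ = 4.2560 ⇒ m₄ = 0.85120
m₂² = 0.40960
g_2 = m₄/m₂² − 3 = 2.07813 − 3 ≈ -0.9219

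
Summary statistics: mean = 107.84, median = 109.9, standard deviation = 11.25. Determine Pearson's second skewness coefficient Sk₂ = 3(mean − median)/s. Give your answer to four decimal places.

Sk₂ = 3(107.84 − 109.9) / 11.25 = 3 × -2.0600 / 11.25
    = -6.1800 / 11.25 ≈ -0.5493

-0.5493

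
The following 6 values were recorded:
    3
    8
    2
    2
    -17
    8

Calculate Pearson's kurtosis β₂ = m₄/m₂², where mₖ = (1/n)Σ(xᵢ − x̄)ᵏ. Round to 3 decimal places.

x̄ = 1.0000
Σ(xᵢ − x̄)² = 428.0000 ⇒ m₂ = 71.33333
Σ(xᵢ − x̄)⁴ = 109796.0000 ⇒ m₄ = 18299.33333
m₂² = 5088.44444
β₂ = m₄/m₂² = 18299.33333 / 5088.44444 ≈ 3.596

3.596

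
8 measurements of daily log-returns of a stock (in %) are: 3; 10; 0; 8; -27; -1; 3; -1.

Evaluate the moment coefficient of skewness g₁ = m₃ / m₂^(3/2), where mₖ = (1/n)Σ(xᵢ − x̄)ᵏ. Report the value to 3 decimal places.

x̄ = (3 + 10 + 0 + 8 - 27 - 1 + 3 - 1) / 8 = -0.6250
deviations (xᵢ − x̄): 3.6250, 10.6250, 0.6250, 8.6250, -26.3750, -0.3750, 3.6250, -0.3750
Σ(xᵢ − x̄)² = 909.8750 ⇒ m₂ = 909.8750/8 = 113.73438
Σ(xᵢ − x̄)³ = -16411.0313 ⇒ m₃ = -16411.0313/8 = -2051.37891
m₂^(3/2) = 113.73438^(1.5) = 1212.93525
g₁ = m₃ / m₂^(3/2) = -2051.37891 / 1212.93525 ≈ -1.691

-1.691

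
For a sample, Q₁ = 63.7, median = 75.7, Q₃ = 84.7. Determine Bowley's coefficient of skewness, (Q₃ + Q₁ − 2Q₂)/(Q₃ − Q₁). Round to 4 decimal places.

-0.1429

numerator: Q₃ + Q₁ − 2Q₂ = 84.7 + 63.7 − 2×75.7 = -3.0000
denominator: Q₃ − Q₁ = 84.7 − 63.7 = 21.0000
Bowley skewness = -3.0000 / 21.0000 ≈ -0.1429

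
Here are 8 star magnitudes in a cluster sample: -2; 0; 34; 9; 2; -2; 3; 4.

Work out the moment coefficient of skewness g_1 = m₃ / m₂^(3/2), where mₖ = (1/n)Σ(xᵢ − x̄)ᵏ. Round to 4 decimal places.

1.8856

x̄ = (-2 + 0 + 34 + 9 + 2 - 2 + 3 + 4) / 8 = 6.0000
deviations (xᵢ − x̄): -8.0000, -6.0000, 28.0000, 3.0000, -4.0000, -8.0000, -3.0000, -2.0000
Σ(xᵢ − x̄)² = 986.0000 ⇒ m₂ = 986.0000/8 = 123.25000
Σ(xᵢ − x̄)³ = 20640.0000 ⇒ m₃ = 20640.0000/8 = 2580.00000
m₂^(3/2) = 123.25000^(1.5) = 1368.29705
g_1 = m₃ / m₂^(3/2) = 2580.00000 / 1368.29705 ≈ 1.8856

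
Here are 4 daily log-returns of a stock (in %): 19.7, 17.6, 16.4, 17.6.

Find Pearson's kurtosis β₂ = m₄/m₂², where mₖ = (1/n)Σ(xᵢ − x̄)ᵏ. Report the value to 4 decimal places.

2.0679

x̄ = 17.8250
Σ(xᵢ − x̄)² = 5.6475 ⇒ m₂ = 1.41188
Σ(xᵢ − x̄)⁴ = 16.4882 ⇒ m₄ = 4.12205
m₂² = 1.99339
β₂ = m₄/m₂² = 4.12205 / 1.99339 ≈ 2.0679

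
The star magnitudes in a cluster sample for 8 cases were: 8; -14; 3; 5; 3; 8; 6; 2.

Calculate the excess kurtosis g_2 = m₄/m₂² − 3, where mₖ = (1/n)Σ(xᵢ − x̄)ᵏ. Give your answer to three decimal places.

x̄ = 2.6250
Σ(xᵢ − x̄)² = 351.8750 ⇒ m₂ = 43.98438
Σ(xᵢ − x̄)⁴ = 78222.8691 ⇒ m₄ = 9777.85864
m₂² = 1934.62524
g_2 = m₄/m₂² − 3 = 5.05414 − 3 ≈ 2.054

2.054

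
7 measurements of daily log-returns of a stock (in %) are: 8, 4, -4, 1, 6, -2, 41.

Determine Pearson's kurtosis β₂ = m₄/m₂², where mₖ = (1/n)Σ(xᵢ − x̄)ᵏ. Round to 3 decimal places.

x̄ = 7.7143
Σ(xᵢ − x̄)² = 1401.4286 ⇒ m₂ = 200.20408
Σ(xᵢ − x̄)⁴ = 1257495.4111 ⇒ m₄ = 179642.20158
m₂² = 40081.67430
β₂ = m₄/m₂² = 179642.20158 / 40081.67430 ≈ 4.482

4.482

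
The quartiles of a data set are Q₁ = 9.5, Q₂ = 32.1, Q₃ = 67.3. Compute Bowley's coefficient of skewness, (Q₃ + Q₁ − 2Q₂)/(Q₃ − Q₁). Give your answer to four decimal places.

0.2180

numerator: Q₃ + Q₁ − 2Q₂ = 67.3 + 9.5 − 2×32.1 = 12.6000
denominator: Q₃ − Q₁ = 67.3 − 9.5 = 57.8000
Bowley skewness = 12.6000 / 57.8000 ≈ 0.2180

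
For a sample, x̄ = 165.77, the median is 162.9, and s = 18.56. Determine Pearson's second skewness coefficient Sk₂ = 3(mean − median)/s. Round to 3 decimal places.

Sk₂ = 3(165.77 − 162.9) / 18.56 = 3 × 2.8700 / 18.56
    = 8.6100 / 18.56 ≈ 0.464

0.464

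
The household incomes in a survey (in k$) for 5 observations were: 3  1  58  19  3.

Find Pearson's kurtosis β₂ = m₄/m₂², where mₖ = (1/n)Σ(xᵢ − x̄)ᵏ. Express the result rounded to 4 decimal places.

2.7712

x̄ = 16.8000
Σ(xᵢ − x̄)² = 2332.8000 ⇒ m₂ = 466.56000
Σ(xᵢ − x̄)⁴ = 3016180.8960 ⇒ m₄ = 603236.17920
m₂² = 217678.23360
β₂ = m₄/m₂² = 603236.17920 / 217678.23360 ≈ 2.7712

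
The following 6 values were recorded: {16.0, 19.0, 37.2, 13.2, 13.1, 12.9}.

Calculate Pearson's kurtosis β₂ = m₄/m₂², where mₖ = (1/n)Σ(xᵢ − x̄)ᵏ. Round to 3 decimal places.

3.741

x̄ = 18.5667
Σ(xᵢ − x̄)² = 444.7733 ⇒ m₂ = 74.12889
Σ(xᵢ − x̄)⁴ = 123345.7531 ⇒ m₄ = 20557.62552
m₂² = 5495.09217
β₂ = m₄/m₂² = 20557.62552 / 5495.09217 ≈ 3.741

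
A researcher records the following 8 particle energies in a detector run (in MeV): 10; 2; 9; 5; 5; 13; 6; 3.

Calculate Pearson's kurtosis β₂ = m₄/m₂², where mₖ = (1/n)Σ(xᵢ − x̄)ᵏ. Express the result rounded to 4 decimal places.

2.0523

x̄ = 6.6250
Σ(xᵢ − x̄)² = 97.8750 ⇒ m₂ = 12.23438
Σ(xᵢ − x̄)⁴ = 2457.5566 ⇒ m₄ = 307.19458
m₂² = 149.67993
β₂ = m₄/m₂² = 307.19458 / 149.67993 ≈ 2.0523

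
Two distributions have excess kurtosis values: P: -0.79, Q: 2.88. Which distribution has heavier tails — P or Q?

Higher excess kurtosis ⇒ heavier tails relative to the normal distribution.
-0.79 vs 2.88: the larger is 2.88, so Q has heavier tails. (Q is leptokurtic — heavier-than-normal tails; the other is platykurtic.)

Q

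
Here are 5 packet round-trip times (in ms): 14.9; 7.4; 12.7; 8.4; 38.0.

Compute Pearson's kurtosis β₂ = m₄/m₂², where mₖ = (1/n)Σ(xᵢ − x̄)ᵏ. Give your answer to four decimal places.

2.9568

x̄ = 16.2800
Σ(xᵢ − x̄)² = 627.4280 ⇒ m₂ = 125.48560
Σ(xᵢ − x̄)⁴ = 232797.6057 ⇒ m₄ = 46559.52115
m₂² = 15746.63581
β₂ = m₄/m₂² = 46559.52115 / 15746.63581 ≈ 2.9568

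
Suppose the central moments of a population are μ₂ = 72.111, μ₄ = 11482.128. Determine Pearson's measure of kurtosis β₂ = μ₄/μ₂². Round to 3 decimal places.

μ₂² = 72.111² = 5199.99632
μ₄/μ₂² = 11482.128 / 5199.99632 = 2.20810
β₂ ≈ 2.208

2.208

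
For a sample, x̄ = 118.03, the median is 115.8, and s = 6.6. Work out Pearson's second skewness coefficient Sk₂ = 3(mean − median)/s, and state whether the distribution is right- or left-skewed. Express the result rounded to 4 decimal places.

Sk₂ = 3(118.03 − 115.8) / 6.6 = 3 × 2.2300 / 6.6
    = 6.6900 / 6.6 ≈ 1.0136
Sk₂ > 0 ⇒ mean > median ⇒ right-skewed (positive skew).

1.0136, right-skewed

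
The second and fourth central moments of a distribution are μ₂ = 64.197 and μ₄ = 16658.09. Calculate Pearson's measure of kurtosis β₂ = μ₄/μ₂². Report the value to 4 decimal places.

4.0420

μ₂² = 64.197² = 4121.25481
μ₄/μ₂² = 16658.09 / 4121.25481 = 4.04199
β₂ ≈ 4.0420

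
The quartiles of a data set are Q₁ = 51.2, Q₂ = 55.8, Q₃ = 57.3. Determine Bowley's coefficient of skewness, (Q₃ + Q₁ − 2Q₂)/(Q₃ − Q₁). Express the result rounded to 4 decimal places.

numerator: Q₃ + Q₁ − 2Q₂ = 57.3 + 51.2 − 2×55.8 = -3.1000
denominator: Q₃ − Q₁ = 57.3 − 51.2 = 6.1000
Bowley skewness = -3.1000 / 6.1000 ≈ -0.5082

-0.5082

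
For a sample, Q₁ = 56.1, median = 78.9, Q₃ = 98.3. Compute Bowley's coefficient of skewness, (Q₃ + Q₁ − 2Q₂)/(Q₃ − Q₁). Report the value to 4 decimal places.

-0.0806

numerator: Q₃ + Q₁ − 2Q₂ = 98.3 + 56.1 − 2×78.9 = -3.4000
denominator: Q₃ − Q₁ = 98.3 − 56.1 = 42.2000
Bowley skewness = -3.4000 / 42.2000 ≈ -0.0806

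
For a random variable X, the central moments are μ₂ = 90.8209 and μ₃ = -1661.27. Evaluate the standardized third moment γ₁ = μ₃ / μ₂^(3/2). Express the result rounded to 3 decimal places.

σ = √μ₂ = √90.8209 = 9.53000
σ³ = μ₂^(3/2) = 865.52318
γ₁ = μ₃/σ³ = -1661.27 / 865.52318 ≈ -1.919

-1.919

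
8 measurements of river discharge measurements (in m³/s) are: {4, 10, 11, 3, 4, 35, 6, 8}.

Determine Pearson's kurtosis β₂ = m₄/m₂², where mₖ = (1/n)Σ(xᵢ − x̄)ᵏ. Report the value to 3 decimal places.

5.286

x̄ = 10.1250
Σ(xᵢ − x̄)² = 766.8750 ⇒ m₂ = 95.85938
Σ(xᵢ − x̄)⁴ = 388573.4004 ⇒ m₄ = 48571.67505
m₂² = 9189.01978
β₂ = m₄/m₂² = 48571.67505 / 9189.01978 ≈ 5.286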